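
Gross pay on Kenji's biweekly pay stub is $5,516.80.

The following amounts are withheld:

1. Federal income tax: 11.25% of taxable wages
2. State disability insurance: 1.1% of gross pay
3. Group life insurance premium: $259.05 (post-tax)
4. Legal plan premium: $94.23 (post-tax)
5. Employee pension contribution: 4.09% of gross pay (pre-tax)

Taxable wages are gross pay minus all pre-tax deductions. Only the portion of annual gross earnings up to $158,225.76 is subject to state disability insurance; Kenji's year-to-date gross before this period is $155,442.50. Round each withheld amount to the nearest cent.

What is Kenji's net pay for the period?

Employee pension contribution: $5,516.80 × 0.0409 = $225.64
Taxable wages = $5,516.80 − $225.64 = $5,291.16
Federal income tax: $5,291.16 × 0.1125 = $595.26
State disability insurance: only $158,225.76 − $155,442.50 = $2,783.26 of this check is subject → $2,783.26 × 0.011 = $30.62
Group life insurance premium: $259.05
Legal plan premium: $94.23
Total deductions = $225.64 + $595.26 + $30.62 + $259.05 + $94.23 = $1,204.80
Net pay = $5,516.80 − $1,204.80 = $4,312.00

$4,312.00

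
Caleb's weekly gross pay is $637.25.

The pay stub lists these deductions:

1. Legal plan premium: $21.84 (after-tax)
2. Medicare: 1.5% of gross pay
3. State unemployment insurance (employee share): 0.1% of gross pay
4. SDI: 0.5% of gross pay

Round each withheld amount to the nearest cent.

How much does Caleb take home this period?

$602.02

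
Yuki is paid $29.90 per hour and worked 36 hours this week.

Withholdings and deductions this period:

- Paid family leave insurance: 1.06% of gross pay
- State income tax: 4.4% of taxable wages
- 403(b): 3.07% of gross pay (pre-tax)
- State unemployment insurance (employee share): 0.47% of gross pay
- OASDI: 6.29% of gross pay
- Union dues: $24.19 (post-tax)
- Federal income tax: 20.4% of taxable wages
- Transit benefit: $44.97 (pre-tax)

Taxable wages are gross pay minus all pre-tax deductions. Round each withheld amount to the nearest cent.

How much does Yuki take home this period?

$642.41

Gross pay: 36 × $29.90 = $1,076.40
Transit benefit: $44.97
403(b): $1,076.40 × 0.0307 = $33.05
Pre-tax total = $44.97 + $33.05 = $78.02
Taxable wages = $1,076.40 − $78.02 = $998.38
Federal income tax: $998.38 × 0.204 = $203.67
State income tax: $998.38 × 0.044 = $43.93
Paid family leave insurance: $1,076.40 × 0.0106 = $11.41
State unemployment insurance (employee share): $1,076.40 × 0.0047 = $5.06
OASDI: $1,076.40 × 0.0629 = $67.71
Union dues: $24.19
Total deductions = $44.97 + $33.05 + $203.67 + $43.93 + $11.41 + $5.06 + $67.71 + $24.19 = $433.99
Net pay = $1,076.40 − $433.99 = $642.41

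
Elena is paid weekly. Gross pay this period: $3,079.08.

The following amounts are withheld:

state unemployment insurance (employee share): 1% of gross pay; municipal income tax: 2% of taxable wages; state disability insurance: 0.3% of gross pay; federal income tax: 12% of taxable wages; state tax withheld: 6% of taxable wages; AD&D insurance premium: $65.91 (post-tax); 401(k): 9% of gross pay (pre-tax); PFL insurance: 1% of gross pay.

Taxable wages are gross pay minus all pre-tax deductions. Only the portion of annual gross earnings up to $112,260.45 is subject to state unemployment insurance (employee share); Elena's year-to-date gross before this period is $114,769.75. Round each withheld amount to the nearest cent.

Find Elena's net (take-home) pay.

401(k): $3,079.08 × 0.09 = $277.12
Taxable wages = $3,079.08 − $277.12 = $2,801.96
Municipal income tax: $2,801.96 × 0.02 = $56.04
Federal income tax: $2,801.96 × 0.12 = $336.24
State tax withheld: $2,801.96 × 0.06 = $168.12
PFL insurance: $3,079.08 × 0.01 = $30.79
State disability insurance: $3,079.08 × 0.003 = $9.24
State unemployment insurance (employee share): annual cap $112,260.45 already reached (YTD $114,769.75), so $0.00
AD&D insurance premium: $65.91
Total deductions = $277.12 + $56.04 + $336.24 + $168.12 + $30.79 + $9.24 + $0.00 + $65.91 = $943.46
Net pay = $3,079.08 − $943.46 = $2,135.62

$2,135.62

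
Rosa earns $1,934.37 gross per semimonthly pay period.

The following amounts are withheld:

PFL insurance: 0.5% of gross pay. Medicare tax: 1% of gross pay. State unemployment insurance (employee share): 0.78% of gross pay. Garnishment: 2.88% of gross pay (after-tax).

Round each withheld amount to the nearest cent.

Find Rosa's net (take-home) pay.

State unemployment insurance (employee share): $1,934.37 × 0.0078 = $15.09
Medicare tax: $1,934.37 × 0.01 = $19.34
PFL insurance: $1,934.37 × 0.005 = $9.67
Garnishment: $1,934.37 × 0.0288 = $55.71
Total deductions = $15.09 + $19.34 + $9.67 + $55.71 = $99.81
Net pay = $1,934.37 − $99.81 = $1,834.56

$1,834.56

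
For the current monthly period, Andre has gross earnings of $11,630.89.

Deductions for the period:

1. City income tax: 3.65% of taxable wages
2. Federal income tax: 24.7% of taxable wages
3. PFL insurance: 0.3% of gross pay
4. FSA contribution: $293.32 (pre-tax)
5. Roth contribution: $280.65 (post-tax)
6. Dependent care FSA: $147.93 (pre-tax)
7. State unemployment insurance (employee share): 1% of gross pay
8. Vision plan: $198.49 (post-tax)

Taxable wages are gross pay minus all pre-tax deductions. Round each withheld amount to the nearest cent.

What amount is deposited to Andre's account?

$7,387.04

FSA contribution: $293.32
Dependent care FSA: $147.93
Pre-tax total = $293.32 + $147.93 = $441.25
Taxable wages = $11,630.89 − $441.25 = $11,189.64
Federal income tax: $11,189.64 × 0.247 = $2,763.84
City income tax: $11,189.64 × 0.0365 = $408.42
State unemployment insurance (employee share): $11,630.89 × 0.01 = $116.31
PFL insurance: $11,630.89 × 0.003 = $34.89
Roth contribution: $280.65
Vision plan: $198.49
Total deductions = $293.32 + $147.93 + $2,763.84 + $408.42 + $116.31 + $34.89 + $280.65 + $198.49 = $4,243.85
Net pay = $11,630.89 − $4,243.85 = $7,387.04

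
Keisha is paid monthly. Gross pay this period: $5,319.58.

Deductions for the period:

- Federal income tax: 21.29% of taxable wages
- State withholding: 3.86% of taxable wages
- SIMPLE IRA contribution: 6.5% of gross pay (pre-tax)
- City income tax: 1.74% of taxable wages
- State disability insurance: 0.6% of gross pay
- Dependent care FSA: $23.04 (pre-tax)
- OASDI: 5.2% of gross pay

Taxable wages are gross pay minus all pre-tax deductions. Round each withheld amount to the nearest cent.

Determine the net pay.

$3,310.97

SIMPLE IRA contribution: $5,319.58 × 0.065 = $345.77
Dependent care FSA: $23.04
Pre-tax total = $345.77 + $23.04 = $368.81
Taxable wages = $5,319.58 − $368.81 = $4,950.77
City income tax: $4,950.77 × 0.0174 = $86.14
Federal income tax: $4,950.77 × 0.2129 = $1,054.02
State withholding: $4,950.77 × 0.0386 = $191.10
OASDI: $5,319.58 × 0.052 = $276.62
State disability insurance: $5,319.58 × 0.006 = $31.92
Total deductions = $345.77 + $23.04 + $86.14 + $1,054.02 + $191.10 + $276.62 + $31.92 = $2,008.61
Net pay = $5,319.58 − $2,008.61 = $3,310.97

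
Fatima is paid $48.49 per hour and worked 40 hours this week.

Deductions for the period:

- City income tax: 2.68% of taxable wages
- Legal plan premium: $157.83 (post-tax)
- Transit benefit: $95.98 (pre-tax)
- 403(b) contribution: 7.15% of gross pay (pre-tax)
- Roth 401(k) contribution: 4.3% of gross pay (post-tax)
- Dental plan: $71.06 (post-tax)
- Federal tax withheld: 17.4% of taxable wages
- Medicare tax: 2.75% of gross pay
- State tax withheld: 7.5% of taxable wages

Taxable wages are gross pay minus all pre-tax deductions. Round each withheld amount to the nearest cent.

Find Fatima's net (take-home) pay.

$869.09

Gross pay: 40 × $48.49 = $1939.60
403(b) contribution: $1939.60 × 0.0715 = $138.68
Transit benefit: $95.98
Pre-tax total = $138.68 + $95.98 = $234.66
Taxable wages = $1939.60 − $234.66 = $1704.94
Federal tax withheld: $1704.94 × 0.174 = $296.66
City income tax: $1704.94 × 0.0268 = $45.69
State tax withheld: $1704.94 × 0.075 = $127.87
Medicare tax: $1939.60 × 0.0275 = $53.34
Legal plan premium: $157.83
Dental plan: $71.06
Roth 401(k) contribution: $1939.60 × 0.043 = $83.40
Total deductions = $138.68 + $95.98 + $296.66 + $45.69 + $127.87 + $53.34 + $157.83 + $71.06 + $83.40 = $1070.51
Net pay = $1939.60 − $1070.51 = $869.09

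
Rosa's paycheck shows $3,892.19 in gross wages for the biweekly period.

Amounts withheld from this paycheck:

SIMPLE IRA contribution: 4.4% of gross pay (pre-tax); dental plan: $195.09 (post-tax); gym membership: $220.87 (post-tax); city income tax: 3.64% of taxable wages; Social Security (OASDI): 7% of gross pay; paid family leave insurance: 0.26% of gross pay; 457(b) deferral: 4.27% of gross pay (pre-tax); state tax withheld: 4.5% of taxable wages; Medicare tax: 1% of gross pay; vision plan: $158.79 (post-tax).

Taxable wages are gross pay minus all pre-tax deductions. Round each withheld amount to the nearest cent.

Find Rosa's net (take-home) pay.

$2,369.14

457(b) deferral: $3,892.19 × 0.0427 = $166.20
SIMPLE IRA contribution: $3,892.19 × 0.044 = $171.26
Pre-tax total = $166.20 + $171.26 = $337.46
Taxable wages = $3,892.19 − $337.46 = $3,554.73
City income tax: $3,554.73 × 0.0364 = $129.39
State tax withheld: $3,554.73 × 0.045 = $159.96
Medicare tax: $3,892.19 × 0.01 = $38.92
Paid family leave insurance: $3,892.19 × 0.0026 = $10.12
Social Security (OASDI): $3,892.19 × 0.07 = $272.45
Dental plan: $195.09
Vision plan: $158.79
Gym membership: $220.87
Total deductions = $166.20 + $171.26 + $129.39 + $159.96 + $38.92 + $10.12 + $272.45 + $195.09 + $158.79 + $220.87 = $1,523.05
Net pay = $3,892.19 − $1,523.05 = $2,369.14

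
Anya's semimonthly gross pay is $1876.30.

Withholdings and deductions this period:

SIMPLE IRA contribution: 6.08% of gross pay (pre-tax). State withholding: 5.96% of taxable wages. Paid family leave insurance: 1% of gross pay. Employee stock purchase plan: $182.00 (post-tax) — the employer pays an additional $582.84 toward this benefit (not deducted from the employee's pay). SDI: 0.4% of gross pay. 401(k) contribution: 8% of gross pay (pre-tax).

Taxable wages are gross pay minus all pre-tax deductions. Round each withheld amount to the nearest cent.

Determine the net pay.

$1307.77

401(k) contribution: $1876.30 × 0.08 = $150.10
SIMPLE IRA contribution: $1876.30 × 0.0608 = $114.08
Pre-tax total = $150.10 + $114.08 = $264.18
Taxable wages = $1876.30 − $264.18 = $1612.12
State withholding: $1612.12 × 0.0596 = $96.08
SDI: $1876.30 × 0.004 = $7.51
Paid family leave insurance: $1876.30 × 0.01 = $18.76
Employee stock purchase plan: $182.00
(Employer's $582.84 toward employee stock purchase plan is not withheld from the employee.)
Total deductions = $150.10 + $114.08 + $96.08 + $7.51 + $18.76 + $182.00 = $568.53
Net pay = $1876.30 − $568.53 = $1307.77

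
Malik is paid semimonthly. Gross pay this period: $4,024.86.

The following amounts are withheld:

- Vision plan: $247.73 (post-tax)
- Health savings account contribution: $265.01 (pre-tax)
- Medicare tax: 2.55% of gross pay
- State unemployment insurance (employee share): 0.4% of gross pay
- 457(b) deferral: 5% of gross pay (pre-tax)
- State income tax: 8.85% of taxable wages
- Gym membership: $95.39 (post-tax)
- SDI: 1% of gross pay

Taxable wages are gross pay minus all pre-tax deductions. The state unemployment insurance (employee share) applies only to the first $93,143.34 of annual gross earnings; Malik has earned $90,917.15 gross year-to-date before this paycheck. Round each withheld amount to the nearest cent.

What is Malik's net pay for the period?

Health savings account contribution: $265.01
457(b) deferral: $4,024.86 × 0.05 = $201.24
Pre-tax total = $265.01 + $201.24 = $466.25
Taxable wages = $4,024.86 − $466.25 = $3,558.61
State income tax: $3,558.61 × 0.0885 = $314.94
Medicare tax: $4,024.86 × 0.0255 = $102.63
State unemployment insurance (employee share): only $93,143.34 − $90,917.15 = $2,226.19 of this check is subject → $2,226.19 × 0.004 = $8.90
SDI: $4,024.86 × 0.01 = $40.25
Vision plan: $247.73
Gym membership: $95.39
Total deductions = $265.01 + $201.24 + $314.94 + $102.63 + $8.90 + $40.25 + $247.73 + $95.39 = $1,276.09
Net pay = $4,024.86 − $1,276.09 = $2,748.77

$2,748.77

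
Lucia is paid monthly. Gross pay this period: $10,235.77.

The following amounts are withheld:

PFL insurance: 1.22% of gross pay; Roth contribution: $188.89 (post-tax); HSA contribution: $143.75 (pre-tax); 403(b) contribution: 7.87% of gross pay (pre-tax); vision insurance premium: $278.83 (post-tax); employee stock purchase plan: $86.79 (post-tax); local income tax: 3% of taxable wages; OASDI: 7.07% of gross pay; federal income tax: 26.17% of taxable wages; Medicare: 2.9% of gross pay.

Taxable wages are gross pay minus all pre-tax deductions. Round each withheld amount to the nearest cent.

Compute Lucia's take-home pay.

HSA contribution: $143.75
403(b) contribution: $10,235.77 × 0.0787 = $805.56
Pre-tax total = $143.75 + $805.56 = $949.31
Taxable wages = $10,235.77 − $949.31 = $9,286.46
Local income tax: $9,286.46 × 0.03 = $278.59
Federal income tax: $9,286.46 × 0.2617 = $2,430.27
PFL insurance: $10,235.77 × 0.0122 = $124.88
OASDI: $10,235.77 × 0.0707 = $723.67
Medicare: $10,235.77 × 0.029 = $296.84
Vision insurance premium: $278.83
Employee stock purchase plan: $86.79
Roth contribution: $188.89
Total deductions = $143.75 + $805.56 + $278.59 + $2,430.27 + $124.88 + $723.67 + $296.84 + $278.83 + $86.79 + $188.89 = $5,358.07
Net pay = $10,235.77 − $5,358.07 = $4,877.70

$4,877.70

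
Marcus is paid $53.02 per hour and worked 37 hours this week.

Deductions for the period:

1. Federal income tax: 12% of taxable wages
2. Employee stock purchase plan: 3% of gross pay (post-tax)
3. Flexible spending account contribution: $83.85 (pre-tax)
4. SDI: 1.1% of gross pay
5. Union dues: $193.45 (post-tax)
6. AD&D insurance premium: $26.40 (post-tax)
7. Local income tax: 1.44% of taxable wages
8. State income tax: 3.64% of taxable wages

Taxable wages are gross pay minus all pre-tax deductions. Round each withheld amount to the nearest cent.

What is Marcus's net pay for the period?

Gross pay: 37 × $53.02 = $1,961.74
Flexible spending account contribution: $83.85
Taxable wages = $1,961.74 − $83.85 = $1,877.89
Federal income tax: $1,877.89 × 0.12 = $225.35
State income tax: $1,877.89 × 0.0364 = $68.36
Local income tax: $1,877.89 × 0.0144 = $27.04
SDI: $1,961.74 × 0.011 = $21.58
Union dues: $193.45
Employee stock purchase plan: $1,961.74 × 0.03 = $58.85
AD&D insurance premium: $26.40
Total deductions = $83.85 + $225.35 + $68.36 + $27.04 + $21.58 + $193.45 + $58.85 + $26.40 = $704.88
Net pay = $1,961.74 − $704.88 = $1,256.86

$1,256.86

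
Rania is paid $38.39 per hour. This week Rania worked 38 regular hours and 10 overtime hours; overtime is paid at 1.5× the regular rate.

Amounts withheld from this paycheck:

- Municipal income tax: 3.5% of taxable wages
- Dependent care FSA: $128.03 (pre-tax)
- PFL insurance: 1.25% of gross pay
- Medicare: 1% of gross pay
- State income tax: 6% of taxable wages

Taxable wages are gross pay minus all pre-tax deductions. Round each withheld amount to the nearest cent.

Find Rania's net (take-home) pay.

$1679.73

Regular pay: 38 × $38.39 = $1458.82
Overtime pay: 10 × $38.39 × 1.5 = $575.85
Gross pay = $1458.82 + $575.85 = $2034.67
Dependent care FSA: $128.03
Taxable wages = $2034.67 − $128.03 = $1906.64
State income tax: $1906.64 × 0.06 = $114.40
Municipal income tax: $1906.64 × 0.035 = $66.73
PFL insurance: $2034.67 × 0.0125 = $25.43
Medicare: $2034.67 × 0.01 = $20.35
Total deductions = $128.03 + $114.40 + $66.73 + $25.43 + $20.35 = $354.94
Net pay = $2034.67 − $354.94 = $1679.73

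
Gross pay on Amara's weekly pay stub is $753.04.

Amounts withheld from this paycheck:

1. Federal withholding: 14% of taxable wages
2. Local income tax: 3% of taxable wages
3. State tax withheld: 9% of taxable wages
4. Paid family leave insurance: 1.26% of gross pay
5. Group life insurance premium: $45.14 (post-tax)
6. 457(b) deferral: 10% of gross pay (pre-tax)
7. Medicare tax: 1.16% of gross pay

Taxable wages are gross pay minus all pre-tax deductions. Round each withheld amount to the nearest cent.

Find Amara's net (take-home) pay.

$438.16

457(b) deferral: $753.04 × 0.1 = $75.30
Taxable wages = $753.04 − $75.30 = $677.74
Local income tax: $677.74 × 0.03 = $20.33
State tax withheld: $677.74 × 0.09 = $61.00
Federal withholding: $677.74 × 0.14 = $94.88
Paid family leave insurance: $753.04 × 0.0126 = $9.49
Medicare tax: $753.04 × 0.0116 = $8.74
Group life insurance premium: $45.14
Total deductions = $75.30 + $20.33 + $61.00 + $94.88 + $9.49 + $8.74 + $45.14 = $314.88
Net pay = $753.04 − $314.88 = $438.16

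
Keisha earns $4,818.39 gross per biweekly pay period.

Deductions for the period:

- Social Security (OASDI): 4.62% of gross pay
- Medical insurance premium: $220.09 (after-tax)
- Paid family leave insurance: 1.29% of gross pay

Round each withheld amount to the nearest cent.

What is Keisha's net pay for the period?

Paid family leave insurance: $4,818.39 × 0.0129 = $62.16
Social Security (OASDI): $4,818.39 × 0.0462 = $222.61
Medical insurance premium: $220.09
Total deductions = $62.16 + $222.61 + $220.09 = $504.86
Net pay = $4,818.39 − $504.86 = $4,313.53

$4,313.53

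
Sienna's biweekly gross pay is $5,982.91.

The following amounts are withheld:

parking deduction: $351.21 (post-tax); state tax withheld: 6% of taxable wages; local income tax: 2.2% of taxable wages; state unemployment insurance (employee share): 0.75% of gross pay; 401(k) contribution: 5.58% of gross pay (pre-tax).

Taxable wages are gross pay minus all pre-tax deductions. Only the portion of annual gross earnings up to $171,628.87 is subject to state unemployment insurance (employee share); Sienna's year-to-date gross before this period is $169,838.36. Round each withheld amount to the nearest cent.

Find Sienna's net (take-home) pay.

$4,821.20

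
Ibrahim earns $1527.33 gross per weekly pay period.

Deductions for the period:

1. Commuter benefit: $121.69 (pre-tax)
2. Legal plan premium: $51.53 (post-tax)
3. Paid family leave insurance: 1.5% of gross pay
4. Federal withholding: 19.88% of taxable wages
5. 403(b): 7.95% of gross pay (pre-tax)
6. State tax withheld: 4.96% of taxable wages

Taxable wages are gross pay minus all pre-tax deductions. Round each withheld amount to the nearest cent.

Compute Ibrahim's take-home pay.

Commuter benefit: $121.69
403(b): $1527.33 × 0.0795 = $121.42
Pre-tax total = $121.69 + $121.42 = $243.11
Taxable wages = $1527.33 − $243.11 = $1284.22
Federal withholding: $1284.22 × 0.1988 = $255.30
State tax withheld: $1284.22 × 0.0496 = $63.70
Paid family leave insurance: $1527.33 × 0.015 = $22.91
Legal plan premium: $51.53
Total deductions = $121.69 + $121.42 + $255.30 + $63.70 + $22.91 + $51.53 = $636.55
Net pay = $1527.33 − $636.55 = $890.78

$890.78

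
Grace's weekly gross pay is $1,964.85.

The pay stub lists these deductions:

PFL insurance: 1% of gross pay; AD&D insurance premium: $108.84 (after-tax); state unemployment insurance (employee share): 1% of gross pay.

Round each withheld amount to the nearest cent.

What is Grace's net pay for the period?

State unemployment insurance (employee share): $1,964.85 × 0.01 = $19.65
PFL insurance: $1,964.85 × 0.01 = $19.65
AD&D insurance premium: $108.84
Total deductions = $19.65 + $19.65 + $108.84 = $148.14
Net pay = $1,964.85 − $148.14 = $1,816.71

$1,816.71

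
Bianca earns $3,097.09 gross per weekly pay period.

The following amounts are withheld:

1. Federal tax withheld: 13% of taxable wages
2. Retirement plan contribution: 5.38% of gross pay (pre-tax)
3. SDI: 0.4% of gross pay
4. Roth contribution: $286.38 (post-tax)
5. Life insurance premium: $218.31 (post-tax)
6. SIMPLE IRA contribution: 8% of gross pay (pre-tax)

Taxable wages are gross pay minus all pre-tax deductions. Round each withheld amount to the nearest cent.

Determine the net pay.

Retirement plan contribution: $3,097.09 × 0.0538 = $166.62
SIMPLE IRA contribution: $3,097.09 × 0.08 = $247.77
Pre-tax total = $166.62 + $247.77 = $414.39
Taxable wages = $3,097.09 − $414.39 = $2,682.70
Federal tax withheld: $2,682.70 × 0.13 = $348.75
SDI: $3,097.09 × 0.004 = $12.39
Life insurance premium: $218.31
Roth contribution: $286.38
Total deductions = $166.62 + $247.77 + $348.75 + $12.39 + $218.31 + $286.38 = $1,280.22
Net pay = $3,097.09 − $1,280.22 = $1,816.87

$1,816.87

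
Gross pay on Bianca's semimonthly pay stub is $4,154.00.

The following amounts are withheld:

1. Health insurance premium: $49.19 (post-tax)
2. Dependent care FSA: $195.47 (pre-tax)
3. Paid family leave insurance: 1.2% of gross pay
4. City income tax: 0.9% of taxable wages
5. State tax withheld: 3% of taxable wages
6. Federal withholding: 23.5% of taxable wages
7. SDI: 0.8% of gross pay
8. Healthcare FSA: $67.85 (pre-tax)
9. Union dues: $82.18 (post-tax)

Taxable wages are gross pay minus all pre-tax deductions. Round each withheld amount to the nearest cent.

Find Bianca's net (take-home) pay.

$2,610.18

Dependent care FSA: $195.47
Healthcare FSA: $67.85
Pre-tax total = $195.47 + $67.85 = $263.32
Taxable wages = $4,154.00 − $263.32 = $3,890.68
City income tax: $3,890.68 × 0.009 = $35.02
State tax withheld: $3,890.68 × 0.03 = $116.72
Federal withholding: $3,890.68 × 0.235 = $914.31
Paid family leave insurance: $4,154.00 × 0.012 = $49.85
SDI: $4,154.00 × 0.008 = $33.23
Health insurance premium: $49.19
Union dues: $82.18
Total deductions = $195.47 + $67.85 + $35.02 + $116.72 + $914.31 + $49.85 + $33.23 + $49.19 + $82.18 = $1,543.82
Net pay = $4,154.00 − $1,543.82 = $2,610.18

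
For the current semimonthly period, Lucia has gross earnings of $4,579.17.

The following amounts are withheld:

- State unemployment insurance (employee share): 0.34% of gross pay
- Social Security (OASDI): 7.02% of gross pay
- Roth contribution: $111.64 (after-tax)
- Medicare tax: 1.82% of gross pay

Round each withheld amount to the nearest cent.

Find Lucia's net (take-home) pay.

Social Security (OASDI): $4,579.17 × 0.0702 = $321.46
State unemployment insurance (employee share): $4,579.17 × 0.0034 = $15.57
Medicare tax: $4,579.17 × 0.0182 = $83.34
Roth contribution: $111.64
Total deductions = $321.46 + $15.57 + $83.34 + $111.64 = $532.01
Net pay = $4,579.17 − $532.01 = $4,047.16

$4,047.16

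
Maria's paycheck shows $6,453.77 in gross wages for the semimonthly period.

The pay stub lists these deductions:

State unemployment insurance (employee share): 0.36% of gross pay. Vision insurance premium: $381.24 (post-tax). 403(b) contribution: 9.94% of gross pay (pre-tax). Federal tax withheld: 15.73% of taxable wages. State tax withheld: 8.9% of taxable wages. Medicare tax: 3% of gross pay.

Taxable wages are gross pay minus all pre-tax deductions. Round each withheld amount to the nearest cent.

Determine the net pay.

$3,782.63

403(b) contribution: $6,453.77 × 0.0994 = $641.50
Taxable wages = $6,453.77 − $641.50 = $5,812.27
Federal tax withheld: $5,812.27 × 0.1573 = $914.27
State tax withheld: $5,812.27 × 0.089 = $517.29
State unemployment insurance (employee share): $6,453.77 × 0.0036 = $23.23
Medicare tax: $6,453.77 × 0.03 = $193.61
Vision insurance premium: $381.24
Total deductions = $641.50 + $914.27 + $517.29 + $23.23 + $193.61 + $381.24 = $2,671.14
Net pay = $6,453.77 − $2,671.14 = $3,782.63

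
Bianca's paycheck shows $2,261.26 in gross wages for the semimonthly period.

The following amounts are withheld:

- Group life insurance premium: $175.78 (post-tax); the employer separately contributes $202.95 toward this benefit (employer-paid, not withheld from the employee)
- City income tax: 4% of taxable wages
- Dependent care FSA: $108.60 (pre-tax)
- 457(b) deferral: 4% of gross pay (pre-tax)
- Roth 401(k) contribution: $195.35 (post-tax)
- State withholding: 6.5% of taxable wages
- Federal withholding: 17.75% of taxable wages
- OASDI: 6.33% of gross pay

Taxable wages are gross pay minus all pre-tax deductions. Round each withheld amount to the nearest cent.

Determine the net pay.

$965.37

Dependent care FSA: $108.60
457(b) deferral: $2,261.26 × 0.04 = $90.45
Pre-tax total = $108.60 + $90.45 = $199.05
Taxable wages = $2,261.26 − $199.05 = $2,062.21
Federal withholding: $2,062.21 × 0.1775 = $366.04
State withholding: $2,062.21 × 0.065 = $134.04
City income tax: $2,062.21 × 0.04 = $82.49
OASDI: $2,261.26 × 0.0633 = $143.14
Roth 401(k) contribution: $195.35
Group life insurance premium: $175.78
(Employer's $202.95 toward group life insurance premium is not withheld from the employee.)
Total deductions = $108.60 + $90.45 + $366.04 + $134.04 + $82.49 + $143.14 + $195.35 + $175.78 = $1,295.89
Net pay = $2,261.26 − $1,295.89 = $965.37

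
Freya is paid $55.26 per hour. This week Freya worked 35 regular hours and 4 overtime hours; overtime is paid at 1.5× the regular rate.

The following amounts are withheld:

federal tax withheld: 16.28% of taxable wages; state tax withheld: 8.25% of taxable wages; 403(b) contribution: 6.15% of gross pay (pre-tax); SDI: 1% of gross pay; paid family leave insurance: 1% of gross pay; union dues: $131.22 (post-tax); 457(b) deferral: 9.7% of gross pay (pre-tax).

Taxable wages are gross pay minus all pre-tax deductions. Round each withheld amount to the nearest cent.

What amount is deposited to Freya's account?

$1,262.33

Regular pay: 35 × $55.26 = $1,934.10
Overtime pay: 4 × $55.26 × 1.5 = $331.56
Gross pay = $1,934.10 + $331.56 = $2,265.66
403(b) contribution: $2,265.66 × 0.0615 = $139.34
457(b) deferral: $2,265.66 × 0.097 = $219.77
Pre-tax total = $139.34 + $219.77 = $359.11
Taxable wages = $2,265.66 − $359.11 = $1,906.55
State tax withheld: $1,906.55 × 0.0825 = $157.29
Federal tax withheld: $1,906.55 × 0.1628 = $310.39
Paid family leave insurance: $2,265.66 × 0.01 = $22.66
SDI: $2,265.66 × 0.01 = $22.66
Union dues: $131.22
Total deductions = $139.34 + $219.77 + $157.29 + $310.39 + $22.66 + $22.66 + $131.22 = $1,003.33
Net pay = $2,265.66 − $1,003.33 = $1,262.33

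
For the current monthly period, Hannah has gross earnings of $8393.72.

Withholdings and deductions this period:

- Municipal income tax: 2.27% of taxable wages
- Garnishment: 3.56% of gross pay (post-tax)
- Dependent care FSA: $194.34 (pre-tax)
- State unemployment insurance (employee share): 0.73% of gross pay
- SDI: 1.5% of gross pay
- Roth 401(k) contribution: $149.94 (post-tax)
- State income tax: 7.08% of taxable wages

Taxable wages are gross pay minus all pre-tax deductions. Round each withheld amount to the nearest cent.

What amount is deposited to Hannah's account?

Dependent care FSA: $194.34
Taxable wages = $8393.72 − $194.34 = $8199.38
State income tax: $8199.38 × 0.0708 = $580.52
Municipal income tax: $8199.38 × 0.0227 = $186.13
State unemployment insurance (employee share): $8393.72 × 0.0073 = $61.27
SDI: $8393.72 × 0.015 = $125.91
Roth 401(k) contribution: $149.94
Garnishment: $8393.72 × 0.0356 = $298.82
Total deductions = $194.34 + $580.52 + $186.13 + $61.27 + $125.91 + $149.94 + $298.82 = $1596.93
Net pay = $8393.72 − $1596.93 = $6796.79

$6796.79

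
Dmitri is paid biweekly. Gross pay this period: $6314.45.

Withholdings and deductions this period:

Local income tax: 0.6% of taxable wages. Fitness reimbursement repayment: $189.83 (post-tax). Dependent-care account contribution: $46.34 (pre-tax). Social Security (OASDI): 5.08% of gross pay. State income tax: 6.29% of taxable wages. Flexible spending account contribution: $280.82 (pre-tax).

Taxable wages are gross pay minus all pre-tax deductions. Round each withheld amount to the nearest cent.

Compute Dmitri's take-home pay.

$5064.17

Flexible spending account contribution: $280.82
Dependent-care account contribution: $46.34
Pre-tax total = $280.82 + $46.34 = $327.16
Taxable wages = $6314.45 − $327.16 = $5987.29
State income tax: $5987.29 × 0.0629 = $376.60
Local income tax: $5987.29 × 0.006 = $35.92
Social Security (OASDI): $6314.45 × 0.0508 = $320.77
Fitness reimbursement repayment: $189.83
Total deductions = $280.82 + $46.34 + $376.60 + $35.92 + $320.77 + $189.83 = $1250.28
Net pay = $6314.45 − $1250.28 = $5064.17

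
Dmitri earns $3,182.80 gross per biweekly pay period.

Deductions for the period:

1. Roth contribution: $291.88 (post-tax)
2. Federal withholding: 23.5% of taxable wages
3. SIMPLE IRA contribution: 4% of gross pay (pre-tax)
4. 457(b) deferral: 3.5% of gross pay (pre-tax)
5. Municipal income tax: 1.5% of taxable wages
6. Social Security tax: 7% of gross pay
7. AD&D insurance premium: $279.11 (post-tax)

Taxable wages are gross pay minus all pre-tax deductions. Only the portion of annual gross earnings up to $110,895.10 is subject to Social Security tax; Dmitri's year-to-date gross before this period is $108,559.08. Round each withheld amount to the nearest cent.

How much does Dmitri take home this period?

$1,473.56

SIMPLE IRA contribution: $3,182.80 × 0.04 = $127.31
457(b) deferral: $3,182.80 × 0.035 = $111.40
Pre-tax total = $127.31 + $111.40 = $238.71
Taxable wages = $3,182.80 − $238.71 = $2,944.09
Municipal income tax: $2,944.09 × 0.015 = $44.16
Federal withholding: $2,944.09 × 0.235 = $691.86
Social Security tax: only $110,895.10 − $108,559.08 = $2,336.02 of this check is subject → $2,336.02 × 0.07 = $163.52
AD&D insurance premium: $279.11
Roth contribution: $291.88
Total deductions = $127.31 + $111.40 + $44.16 + $691.86 + $163.52 + $279.11 + $291.88 = $1,709.24
Net pay = $3,182.80 − $1,709.24 = $1,473.56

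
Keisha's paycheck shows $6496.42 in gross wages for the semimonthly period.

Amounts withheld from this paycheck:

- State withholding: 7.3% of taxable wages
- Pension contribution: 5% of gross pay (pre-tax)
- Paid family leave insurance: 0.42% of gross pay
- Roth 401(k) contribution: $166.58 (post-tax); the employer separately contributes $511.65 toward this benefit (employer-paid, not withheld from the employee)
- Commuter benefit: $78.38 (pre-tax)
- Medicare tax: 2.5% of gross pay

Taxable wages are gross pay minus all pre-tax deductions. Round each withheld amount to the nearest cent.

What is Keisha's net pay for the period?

$5292.14

Commuter benefit: $78.38
Pension contribution: $6496.42 × 0.05 = $324.82
Pre-tax total = $78.38 + $324.82 = $403.20
Taxable wages = $6496.42 − $403.20 = $6093.22
State withholding: $6093.22 × 0.073 = $444.81
Medicare tax: $6496.42 × 0.025 = $162.41
Paid family leave insurance: $6496.42 × 0.0042 = $27.28
Roth 401(k) contribution: $166.58
(Employer's $511.65 toward Roth 401(k) contribution is not withheld from the employee.)
Total deductions = $78.38 + $324.82 + $444.81 + $162.41 + $27.28 + $166.58 = $1204.28
Net pay = $6496.42 − $1204.28 = $5292.14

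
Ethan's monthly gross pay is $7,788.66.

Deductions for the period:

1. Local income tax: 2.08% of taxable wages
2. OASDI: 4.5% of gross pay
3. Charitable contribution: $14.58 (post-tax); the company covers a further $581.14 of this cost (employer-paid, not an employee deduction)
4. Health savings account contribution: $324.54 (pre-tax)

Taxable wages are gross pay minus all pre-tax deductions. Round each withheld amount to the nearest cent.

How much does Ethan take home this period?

Health savings account contribution: $324.54
Taxable wages = $7,788.66 − $324.54 = $7,464.12
Local income tax: $7,464.12 × 0.0208 = $155.25
OASDI: $7,788.66 × 0.045 = $350.49
Charitable contribution: $14.58
(Employer's $581.14 toward charitable contribution is not withheld from the employee.)
Total deductions = $324.54 + $155.25 + $350.49 + $14.58 = $844.86
Net pay = $7,788.66 − $844.86 = $6,943.80

$6,943.80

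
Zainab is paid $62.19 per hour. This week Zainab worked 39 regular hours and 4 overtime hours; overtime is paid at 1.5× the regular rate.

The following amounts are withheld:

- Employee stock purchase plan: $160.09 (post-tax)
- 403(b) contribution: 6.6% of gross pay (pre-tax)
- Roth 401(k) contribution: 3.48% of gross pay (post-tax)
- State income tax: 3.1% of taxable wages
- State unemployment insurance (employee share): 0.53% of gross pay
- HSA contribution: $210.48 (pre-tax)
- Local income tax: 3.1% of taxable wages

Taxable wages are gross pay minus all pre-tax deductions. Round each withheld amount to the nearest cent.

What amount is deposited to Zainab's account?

$1,982.06

Regular pay: 39 × $62.19 = $2,425.41
Overtime pay: 4 × $62.19 × 1.5 = $373.14
Gross pay = $2,425.41 + $373.14 = $2,798.55
HSA contribution: $210.48
403(b) contribution: $2,798.55 × 0.066 = $184.70
Pre-tax total = $210.48 + $184.70 = $395.18
Taxable wages = $2,798.55 − $395.18 = $2,403.37
Local income tax: $2,403.37 × 0.031 = $74.50
State income tax: $2,403.37 × 0.031 = $74.50
State unemployment insurance (employee share): $2,798.55 × 0.0053 = $14.83
Employee stock purchase plan: $160.09
Roth 401(k) contribution: $2,798.55 × 0.0348 = $97.39
Total deductions = $210.48 + $184.70 + $74.50 + $74.50 + $14.83 + $160.09 + $97.39 = $816.49
Net pay = $2,798.55 − $816.49 = $1,982.06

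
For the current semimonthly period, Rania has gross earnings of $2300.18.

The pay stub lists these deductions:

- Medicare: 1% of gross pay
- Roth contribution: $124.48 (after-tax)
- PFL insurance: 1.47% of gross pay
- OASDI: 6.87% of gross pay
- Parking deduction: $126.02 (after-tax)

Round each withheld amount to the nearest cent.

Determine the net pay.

PFL insurance: $2300.18 × 0.0147 = $33.81
Medicare: $2300.18 × 0.01 = $23.00
OASDI: $2300.18 × 0.0687 = $158.02
Roth contribution: $124.48
Parking deduction: $126.02
Total deductions = $33.81 + $23.00 + $158.02 + $124.48 + $126.02 = $465.33
Net pay = $2300.18 − $465.33 = $1834.85

$1834.85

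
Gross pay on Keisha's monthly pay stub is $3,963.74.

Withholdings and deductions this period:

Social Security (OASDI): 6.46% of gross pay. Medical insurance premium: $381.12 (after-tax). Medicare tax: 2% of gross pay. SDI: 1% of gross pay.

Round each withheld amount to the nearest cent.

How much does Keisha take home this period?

$3,207.65

Social Security (OASDI): $3,963.74 × 0.0646 = $256.06
SDI: $3,963.74 × 0.01 = $39.64
Medicare tax: $3,963.74 × 0.02 = $79.27
Medical insurance premium: $381.12
Total deductions = $256.06 + $39.64 + $79.27 + $381.12 = $756.09
Net pay = $3,963.74 − $756.09 = $3,207.65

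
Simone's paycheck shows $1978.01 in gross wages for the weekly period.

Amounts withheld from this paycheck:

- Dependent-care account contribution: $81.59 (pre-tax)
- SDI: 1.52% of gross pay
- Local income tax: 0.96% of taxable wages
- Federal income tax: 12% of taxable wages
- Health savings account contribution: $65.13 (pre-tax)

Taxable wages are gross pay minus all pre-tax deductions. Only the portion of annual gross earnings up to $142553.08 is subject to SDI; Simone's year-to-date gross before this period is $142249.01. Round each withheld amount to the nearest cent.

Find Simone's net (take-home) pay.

Dependent-care account contribution: $81.59
Health savings account contribution: $65.13
Pre-tax total = $81.59 + $65.13 = $146.72
Taxable wages = $1978.01 − $146.72 = $1831.29
Local income tax: $1831.29 × 0.0096 = $17.58
Federal income tax: $1831.29 × 0.12 = $219.75
SDI: only $142553.08 − $142249.01 = $304.07 of this check is subject → $304.07 × 0.0152 = $4.62
Total deductions = $81.59 + $65.13 + $17.58 + $219.75 + $4.62 = $388.67
Net pay = $1978.01 − $388.67 = $1589.34

$1589.34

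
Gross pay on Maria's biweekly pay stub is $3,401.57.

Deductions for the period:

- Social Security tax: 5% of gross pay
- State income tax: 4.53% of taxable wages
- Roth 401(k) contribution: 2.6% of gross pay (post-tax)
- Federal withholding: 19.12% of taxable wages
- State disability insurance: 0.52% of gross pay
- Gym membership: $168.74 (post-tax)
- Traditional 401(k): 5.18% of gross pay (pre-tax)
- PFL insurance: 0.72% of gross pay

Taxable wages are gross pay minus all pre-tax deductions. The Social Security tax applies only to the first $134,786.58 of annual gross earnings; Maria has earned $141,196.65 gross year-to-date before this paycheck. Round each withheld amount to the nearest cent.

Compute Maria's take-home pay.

$2,163.21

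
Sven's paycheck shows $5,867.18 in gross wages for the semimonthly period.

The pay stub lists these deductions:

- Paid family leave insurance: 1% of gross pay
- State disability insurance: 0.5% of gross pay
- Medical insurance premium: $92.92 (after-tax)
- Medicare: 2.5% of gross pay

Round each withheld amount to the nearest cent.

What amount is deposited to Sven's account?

$5,539.57

State disability insurance: $5,867.18 × 0.005 = $29.34
Medicare: $5,867.18 × 0.025 = $146.68
Paid family leave insurance: $5,867.18 × 0.01 = $58.67
Medical insurance premium: $92.92
Total deductions = $29.34 + $146.68 + $58.67 + $92.92 = $327.61
Net pay = $5,867.18 − $327.61 = $5,539.57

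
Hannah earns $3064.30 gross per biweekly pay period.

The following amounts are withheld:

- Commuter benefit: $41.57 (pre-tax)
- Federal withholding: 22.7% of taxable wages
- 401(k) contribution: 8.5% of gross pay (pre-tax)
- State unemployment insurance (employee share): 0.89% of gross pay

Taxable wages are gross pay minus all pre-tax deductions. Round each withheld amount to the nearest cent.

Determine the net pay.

401(k) contribution: $3064.30 × 0.085 = $260.47
Commuter benefit: $41.57
Pre-tax total = $260.47 + $41.57 = $302.04
Taxable wages = $3064.30 − $302.04 = $2762.26
Federal withholding: $2762.26 × 0.227 = $627.03
State unemployment insurance (employee share): $3064.30 × 0.0089 = $27.27
Total deductions = $260.47 + $41.57 + $627.03 + $27.27 = $956.34
Net pay = $3064.30 − $956.34 = $2107.96

$2107.96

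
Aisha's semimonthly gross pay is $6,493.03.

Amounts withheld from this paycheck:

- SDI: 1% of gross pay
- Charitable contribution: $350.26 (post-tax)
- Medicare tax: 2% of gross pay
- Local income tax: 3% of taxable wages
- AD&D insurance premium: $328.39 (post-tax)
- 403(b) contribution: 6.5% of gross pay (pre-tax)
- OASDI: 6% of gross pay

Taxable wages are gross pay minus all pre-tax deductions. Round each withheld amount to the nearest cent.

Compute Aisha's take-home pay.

403(b) contribution: $6,493.03 × 0.065 = $422.05
Taxable wages = $6,493.03 − $422.05 = $6,070.98
Local income tax: $6,070.98 × 0.03 = $182.13
SDI: $6,493.03 × 0.01 = $64.93
OASDI: $6,493.03 × 0.06 = $389.58
Medicare tax: $6,493.03 × 0.02 = $129.86
AD&D insurance premium: $328.39
Charitable contribution: $350.26
Total deductions = $422.05 + $182.13 + $64.93 + $389.58 + $129.86 + $328.39 + $350.26 = $1,867.20
Net pay = $6,493.03 − $1,867.20 = $4,625.83

$4,625.83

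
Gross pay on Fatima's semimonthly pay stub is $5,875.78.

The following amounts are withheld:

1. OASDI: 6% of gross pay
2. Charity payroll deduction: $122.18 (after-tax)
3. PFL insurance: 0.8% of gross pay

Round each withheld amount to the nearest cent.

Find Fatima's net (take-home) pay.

$5,354.04

PFL insurance: $5,875.78 × 0.008 = $47.01
OASDI: $5,875.78 × 0.06 = $352.55
Charity payroll deduction: $122.18
Total deductions = $47.01 + $352.55 + $122.18 = $521.74
Net pay = $5,875.78 − $521.74 = $5,354.04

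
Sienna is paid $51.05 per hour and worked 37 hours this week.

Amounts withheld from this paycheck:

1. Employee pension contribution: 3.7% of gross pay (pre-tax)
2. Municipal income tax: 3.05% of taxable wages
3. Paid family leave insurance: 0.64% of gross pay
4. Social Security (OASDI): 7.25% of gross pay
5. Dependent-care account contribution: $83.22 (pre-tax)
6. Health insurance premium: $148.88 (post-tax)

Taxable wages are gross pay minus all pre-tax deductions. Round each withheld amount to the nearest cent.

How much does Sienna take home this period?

Gross pay: 37 × $51.05 = $1,888.85
Employee pension contribution: $1,888.85 × 0.037 = $69.89
Dependent-care account contribution: $83.22
Pre-tax total = $69.89 + $83.22 = $153.11
Taxable wages = $1,888.85 − $153.11 = $1,735.74
Municipal income tax: $1,735.74 × 0.0305 = $52.94
Paid family leave insurance: $1,888.85 × 0.0064 = $12.09
Social Security (OASDI): $1,888.85 × 0.0725 = $136.94
Health insurance premium: $148.88
Total deductions = $69.89 + $83.22 + $52.94 + $12.09 + $136.94 + $148.88 = $503.96
Net pay = $1,888.85 − $503.96 = $1,384.89

$1,384.89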